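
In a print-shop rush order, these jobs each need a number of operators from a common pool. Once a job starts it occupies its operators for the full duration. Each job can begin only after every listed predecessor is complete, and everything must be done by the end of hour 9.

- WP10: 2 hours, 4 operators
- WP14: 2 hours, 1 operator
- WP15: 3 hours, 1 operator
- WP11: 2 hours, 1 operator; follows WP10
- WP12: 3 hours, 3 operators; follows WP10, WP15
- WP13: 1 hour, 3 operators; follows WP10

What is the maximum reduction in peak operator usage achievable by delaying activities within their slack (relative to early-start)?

Early-start peak: h1:6  h2:6  h3:5  h4:4  h5:3  h6:3  h7:0  h8:0  h9:0 ⇒ 6.
Leveled (WP10@1, WP14@3, WP15@3, WP11@3, WP12@6, WP13@5): h1:4  h2:4  h3:3  h4:3  h5:4  h6:3  h7:3  h8:3  h9:0 ⇒ 4.
Reduction 6 − 4 = 2.

2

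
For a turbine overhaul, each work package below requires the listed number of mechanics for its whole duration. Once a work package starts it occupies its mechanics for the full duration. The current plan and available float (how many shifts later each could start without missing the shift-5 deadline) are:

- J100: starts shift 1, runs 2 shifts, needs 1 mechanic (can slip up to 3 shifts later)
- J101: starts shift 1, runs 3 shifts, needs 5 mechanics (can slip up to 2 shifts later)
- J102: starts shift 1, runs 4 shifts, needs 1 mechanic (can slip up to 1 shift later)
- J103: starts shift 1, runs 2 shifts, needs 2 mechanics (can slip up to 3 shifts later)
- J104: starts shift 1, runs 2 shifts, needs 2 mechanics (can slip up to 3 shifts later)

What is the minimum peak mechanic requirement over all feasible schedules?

6

Early-start (J100@1, J101@1, J102@1, J103@1, J104@1) gives peak 11: s1:11  s2:11  s3:6  s4:1  s5:0.
Shift J101→3.
Schedule J100@1, J101@3, J102@1, J103@1, J104@1: s1:6  s2:6  s3:6  s4:6  s5:5 — peak 6.
Total mechanic-shifts = 29 over 5 shifts ⇒ peak ≥ ⌈29/5⌉ = 6, so 6 is optimal.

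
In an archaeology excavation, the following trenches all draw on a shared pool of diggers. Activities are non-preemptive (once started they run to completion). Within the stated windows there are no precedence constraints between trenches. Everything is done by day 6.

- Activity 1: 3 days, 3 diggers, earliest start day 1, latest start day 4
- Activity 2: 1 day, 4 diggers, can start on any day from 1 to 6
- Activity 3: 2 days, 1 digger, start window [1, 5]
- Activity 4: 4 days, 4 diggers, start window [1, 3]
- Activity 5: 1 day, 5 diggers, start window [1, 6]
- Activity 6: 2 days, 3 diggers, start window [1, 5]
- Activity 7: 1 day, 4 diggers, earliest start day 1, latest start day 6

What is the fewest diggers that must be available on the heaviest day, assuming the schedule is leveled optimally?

8

Early-start (Activity 1@1, Activity 2@1, Activity 3@1, Activity 4@1, Activity 5@1, Activity 6@1, Activity 7@1) gives peak 24: d1:24  d2:11  d3:7  d4:4  d5:0  d6:0.
Shift Activity 4→2, Activity 5→6, Activity 6→5, Activity 7→4.
Schedule Activity 1@1, Activity 2@1, Activity 3@1, Activity 4@2, Activity 5@6, Activity 6@5, Activity 7@4: d1:8  d2:8  d3:7  d4:8  d5:7  d6:8 — peak 8.
Total digger-days = 46 over 6 days ⇒ peak ≥ ⌈46/6⌉ = 8, so 8 is optimal.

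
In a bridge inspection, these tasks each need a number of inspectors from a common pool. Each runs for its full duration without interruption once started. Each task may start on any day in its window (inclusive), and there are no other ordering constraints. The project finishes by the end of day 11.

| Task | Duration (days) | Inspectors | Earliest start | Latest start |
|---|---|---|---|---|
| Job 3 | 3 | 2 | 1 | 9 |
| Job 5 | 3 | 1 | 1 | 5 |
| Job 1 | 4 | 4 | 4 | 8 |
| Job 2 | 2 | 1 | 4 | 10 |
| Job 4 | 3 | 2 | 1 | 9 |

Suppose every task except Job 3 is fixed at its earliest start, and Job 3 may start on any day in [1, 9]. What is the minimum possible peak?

Job 3@1: d1:5  d2:5  d3:5  d4:5  d5:5  d6:4  d7:4  d8:0  d9:0  d10:0  d11:0 → peak 5
Job 3@2: d1:3  d2:5  d3:5  d4:7  d5:5  d6:4  d7:4  d8:0  d9:0  d10:0  d11:0 → peak 7
Job 3@3: d1:3  d2:3  d3:5  d4:7  d5:7  d6:4  d7:4  d8:0  d9:0  d10:0  d11:0 → peak 7
Job 3@4: d1:3  d2:3  d3:3  d4:7  d5:7  d6:6  d7:4  d8:0  d9:0  d10:0  d11:0 → peak 7
Job 3@5: d1:3  d2:3  d3:3  d4:5  d5:7  d6:6  d7:6  d8:0  d9:0  d10:0  d11:0 → peak 7
Job 3@6: d1:3  d2:3  d3:3  d4:5  d5:5  d6:6  d7:6  d8:2  d9:0  d10:0  d11:0 → peak 6
Job 3@7: d1:3  d2:3  d3:3  d4:5  d5:5  d6:4  d7:6  d8:2  d9:2  d10:0  d11:0 → peak 6
Job 3@8: d1:3  d2:3  d3:3  d4:5  d5:5  d6:4  d7:4  d8:2  d9:2  d10:2  d11:0 → peak 5
Job 3@9: d1:3  d2:3  d3:3  d4:5  d5:5  d6:4  d7:4  d8:0  d9:2  d10:2  d11:2 → peak 5
Best is Job 3@1, peak 5.

5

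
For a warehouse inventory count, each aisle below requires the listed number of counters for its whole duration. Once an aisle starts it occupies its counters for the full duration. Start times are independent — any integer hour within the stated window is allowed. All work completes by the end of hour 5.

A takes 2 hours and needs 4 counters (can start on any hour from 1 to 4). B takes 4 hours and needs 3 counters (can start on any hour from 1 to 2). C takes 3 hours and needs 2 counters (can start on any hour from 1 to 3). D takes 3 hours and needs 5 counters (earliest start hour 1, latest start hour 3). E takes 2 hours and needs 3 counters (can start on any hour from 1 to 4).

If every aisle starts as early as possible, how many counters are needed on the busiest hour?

17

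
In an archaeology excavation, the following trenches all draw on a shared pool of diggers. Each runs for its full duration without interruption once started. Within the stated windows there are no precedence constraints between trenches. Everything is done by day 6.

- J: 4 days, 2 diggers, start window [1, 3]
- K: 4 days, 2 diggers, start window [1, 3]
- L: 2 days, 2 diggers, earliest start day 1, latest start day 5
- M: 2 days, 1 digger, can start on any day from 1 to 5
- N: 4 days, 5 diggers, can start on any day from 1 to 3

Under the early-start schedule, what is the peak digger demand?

Early-start schedule: J@1, K@1, L@1, M@1, N@1.
Load per day: day 1: 12, day 2: 12, day 3: 9, day 4: 9, day 5: 0, day 6: 0.
Peak is 12.

12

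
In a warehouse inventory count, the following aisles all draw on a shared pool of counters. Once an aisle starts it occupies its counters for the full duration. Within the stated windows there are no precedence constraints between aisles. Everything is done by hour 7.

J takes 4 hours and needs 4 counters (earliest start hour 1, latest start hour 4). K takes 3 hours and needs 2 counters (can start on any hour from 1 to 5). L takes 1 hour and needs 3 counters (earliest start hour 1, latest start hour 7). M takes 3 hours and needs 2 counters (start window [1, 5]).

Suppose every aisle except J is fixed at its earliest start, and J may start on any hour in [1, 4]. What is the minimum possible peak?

7

J@1: h1:11  h2:8  h3:8  h4:4  h5:0  h6:0  h7:0 → peak 11
J@2: h1:7  h2:8  h3:8  h4:4  h5:4  h6:0  h7:0 → peak 8
J@3: h1:7  h2:4  h3:8  h4:4  h5:4  h6:4  h7:0 → peak 8
J@4: h1:7  h2:4  h3:4  h4:4  h5:4  h6:4  h7:4 → peak 7
Best is J@4, peak 7.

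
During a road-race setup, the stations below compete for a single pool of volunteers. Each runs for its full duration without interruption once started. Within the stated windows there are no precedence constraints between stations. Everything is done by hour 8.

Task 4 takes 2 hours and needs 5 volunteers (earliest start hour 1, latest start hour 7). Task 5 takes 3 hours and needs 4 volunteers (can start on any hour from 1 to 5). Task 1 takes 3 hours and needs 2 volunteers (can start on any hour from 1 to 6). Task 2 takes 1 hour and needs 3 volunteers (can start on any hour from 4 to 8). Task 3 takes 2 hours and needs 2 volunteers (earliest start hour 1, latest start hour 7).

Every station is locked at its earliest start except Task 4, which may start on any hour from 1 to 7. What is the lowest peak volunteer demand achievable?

Task 4@1: h1:13  h2:13  h3:6  h4:3  h5:0  h6:0  h7:0  h8:0 → peak 13
Task 4@2: h1:8  h2:13  h3:11  h4:3  h5:0  h6:0  h7:0  h8:0 → peak 13
Task 4@3: h1:8  h2:8  h3:11  h4:8  h5:0  h6:0  h7:0  h8:0 → peak 11
Task 4@4: h1:8  h2:8  h3:6  h4:8  h5:5  h6:0  h7:0  h8:0 → peak 8
Task 4@5: h1:8  h2:8  h3:6  h4:3  h5:5  h6:5  h7:0  h8:0 → peak 8
Task 4@6: h1:8  h2:8  h3:6  h4:3  h5:0  h6:5  h7:5  h8:0 → peak 8
Task 4@7: h1:8  h2:8  h3:6  h4:3  h5:0  h6:0  h7:5  h8:5 → peak 8
Best is Task 4@4, peak 8.

8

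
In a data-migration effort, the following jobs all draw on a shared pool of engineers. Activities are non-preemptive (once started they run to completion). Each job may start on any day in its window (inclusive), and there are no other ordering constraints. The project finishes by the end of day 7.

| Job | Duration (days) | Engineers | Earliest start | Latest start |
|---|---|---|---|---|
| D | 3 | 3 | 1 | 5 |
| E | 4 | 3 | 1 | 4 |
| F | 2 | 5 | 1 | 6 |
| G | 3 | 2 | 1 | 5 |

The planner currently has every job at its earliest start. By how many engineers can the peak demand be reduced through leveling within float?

Early-start peak: d1:13  d2:13  d3:8  d4:3  d5:0  d6:0  d7:0 ⇒ 13.
Leveled (D@1, E@1, F@5, G@4): d1:6  d2:6  d3:6  d4:5  d5:7  d6:7  d7:0 ⇒ 7.
Reduction 13 − 7 = 6.

6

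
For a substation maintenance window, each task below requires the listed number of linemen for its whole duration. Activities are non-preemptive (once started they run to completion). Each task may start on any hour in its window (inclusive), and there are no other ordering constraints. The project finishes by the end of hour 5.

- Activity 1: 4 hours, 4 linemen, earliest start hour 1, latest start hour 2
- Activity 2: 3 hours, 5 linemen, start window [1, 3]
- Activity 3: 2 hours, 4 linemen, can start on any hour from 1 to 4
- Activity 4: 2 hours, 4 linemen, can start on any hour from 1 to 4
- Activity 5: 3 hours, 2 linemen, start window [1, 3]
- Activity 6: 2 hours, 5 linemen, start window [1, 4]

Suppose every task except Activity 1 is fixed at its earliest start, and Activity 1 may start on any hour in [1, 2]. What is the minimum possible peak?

24

Activity 1@1: h1:24  h2:24  h3:11  h4:4  h5:0 → peak 24
Activity 1@2: h1:20  h2:24  h3:11  h4:4  h5:4 → peak 24
Best is Activity 1@1, peak 24.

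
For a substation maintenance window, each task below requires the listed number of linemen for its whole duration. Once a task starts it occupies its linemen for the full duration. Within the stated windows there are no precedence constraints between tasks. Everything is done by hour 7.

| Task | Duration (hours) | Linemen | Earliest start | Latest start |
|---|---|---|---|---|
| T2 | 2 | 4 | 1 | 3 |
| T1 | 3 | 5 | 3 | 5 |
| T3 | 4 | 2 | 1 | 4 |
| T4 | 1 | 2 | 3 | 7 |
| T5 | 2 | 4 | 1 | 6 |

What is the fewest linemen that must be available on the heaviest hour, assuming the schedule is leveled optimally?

7

Early-start (T2@1, T1@3, T3@1, T4@3, T5@1) gives peak 10: h1:10  h2:10  h3:9  h4:7  h5:5  h6:0  h7:0.
Shift T4→5, T5→6.
Schedule T2@1, T1@3, T3@1, T4@5, T5@6: h1:6  h2:6  h3:7  h4:7  h5:7  h6:4  h7:4 — peak 7.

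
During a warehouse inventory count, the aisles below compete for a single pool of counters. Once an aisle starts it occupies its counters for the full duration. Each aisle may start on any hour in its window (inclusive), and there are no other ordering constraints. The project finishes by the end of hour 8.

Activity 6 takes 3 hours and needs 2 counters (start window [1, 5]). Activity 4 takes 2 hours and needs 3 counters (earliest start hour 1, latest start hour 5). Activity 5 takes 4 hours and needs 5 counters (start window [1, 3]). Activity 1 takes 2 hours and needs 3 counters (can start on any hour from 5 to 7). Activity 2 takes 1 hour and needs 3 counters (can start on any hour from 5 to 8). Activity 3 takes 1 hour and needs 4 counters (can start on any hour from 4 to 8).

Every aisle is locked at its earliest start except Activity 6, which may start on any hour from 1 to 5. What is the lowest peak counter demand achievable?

9

Activity 6@1: h1:10  h2:10  h3:7  h4:9  h5:6  h6:3  h7:0  h8:0 → peak 10
Activity 6@2: h1:8  h2:10  h3:7  h4:11  h5:6  h6:3  h7:0  h8:0 → peak 11
Activity 6@3: h1:8  h2:8  h3:7  h4:11  h5:8  h6:3  h7:0  h8:0 → peak 11
Activity 6@4: h1:8  h2:8  h3:5  h4:11  h5:8  h6:5  h7:0  h8:0 → peak 11
Activity 6@5: h1:8  h2:8  h3:5  h4:9  h5:8  h6:5  h7:2  h8:0 → peak 9
Best is Activity 6@5, peak 9.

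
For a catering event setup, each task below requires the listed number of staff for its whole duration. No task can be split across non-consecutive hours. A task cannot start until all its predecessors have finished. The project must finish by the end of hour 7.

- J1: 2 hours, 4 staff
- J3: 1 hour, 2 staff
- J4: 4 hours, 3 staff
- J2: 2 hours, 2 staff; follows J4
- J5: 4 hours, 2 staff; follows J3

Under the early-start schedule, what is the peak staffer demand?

9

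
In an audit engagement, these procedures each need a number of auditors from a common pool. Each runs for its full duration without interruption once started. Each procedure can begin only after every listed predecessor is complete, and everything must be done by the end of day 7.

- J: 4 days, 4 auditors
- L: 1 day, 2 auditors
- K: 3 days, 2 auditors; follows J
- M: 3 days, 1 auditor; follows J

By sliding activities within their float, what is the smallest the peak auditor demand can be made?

5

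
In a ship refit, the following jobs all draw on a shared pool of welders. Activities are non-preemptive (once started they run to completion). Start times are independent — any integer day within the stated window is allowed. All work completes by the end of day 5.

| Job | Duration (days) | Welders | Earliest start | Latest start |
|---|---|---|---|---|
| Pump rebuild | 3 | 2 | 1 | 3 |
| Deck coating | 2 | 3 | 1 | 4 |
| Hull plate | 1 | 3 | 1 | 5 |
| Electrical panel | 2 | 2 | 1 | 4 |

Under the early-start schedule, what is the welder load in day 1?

At early start, day 1 has: Pump rebuild, Deck coating, Hull plate, Electrical panel.
Demand: 2 + 3 + 3 + 2 = 10.

10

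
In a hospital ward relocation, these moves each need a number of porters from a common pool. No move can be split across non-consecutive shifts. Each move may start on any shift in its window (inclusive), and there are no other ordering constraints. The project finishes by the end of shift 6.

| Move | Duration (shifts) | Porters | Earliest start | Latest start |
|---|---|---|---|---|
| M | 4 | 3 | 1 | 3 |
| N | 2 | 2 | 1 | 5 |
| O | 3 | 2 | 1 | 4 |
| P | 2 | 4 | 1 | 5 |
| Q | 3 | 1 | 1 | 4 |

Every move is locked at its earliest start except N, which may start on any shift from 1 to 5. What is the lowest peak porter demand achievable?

10

N@1: s1:12  s2:12  s3:6  s4:3  s5:0  s6:0 → peak 12
N@2: s1:10  s2:12  s3:8  s4:3  s5:0  s6:0 → peak 12
N@3: s1:10  s2:10  s3:8  s4:5  s5:0  s6:0 → peak 10
N@4: s1:10  s2:10  s3:6  s4:5  s5:2  s6:0 → peak 10
N@5: s1:10  s2:10  s3:6  s4:3  s5:2  s6:2 → peak 10
Best is N@3, peak 10.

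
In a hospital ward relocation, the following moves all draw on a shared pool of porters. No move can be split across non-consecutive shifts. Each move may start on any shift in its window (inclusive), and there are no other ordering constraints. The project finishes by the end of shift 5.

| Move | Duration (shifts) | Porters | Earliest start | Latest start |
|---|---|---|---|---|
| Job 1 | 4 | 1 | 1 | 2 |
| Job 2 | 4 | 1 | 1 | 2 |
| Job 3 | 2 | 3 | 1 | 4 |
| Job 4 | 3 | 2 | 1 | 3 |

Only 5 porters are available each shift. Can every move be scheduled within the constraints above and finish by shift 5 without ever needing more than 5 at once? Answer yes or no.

Schedule Job 1@1, Job 2@1, Job 3@1, Job 4@3: s1:5  s2:5  s3:4  s4:4  s5:2 — peak 5 ≤ 5.

yes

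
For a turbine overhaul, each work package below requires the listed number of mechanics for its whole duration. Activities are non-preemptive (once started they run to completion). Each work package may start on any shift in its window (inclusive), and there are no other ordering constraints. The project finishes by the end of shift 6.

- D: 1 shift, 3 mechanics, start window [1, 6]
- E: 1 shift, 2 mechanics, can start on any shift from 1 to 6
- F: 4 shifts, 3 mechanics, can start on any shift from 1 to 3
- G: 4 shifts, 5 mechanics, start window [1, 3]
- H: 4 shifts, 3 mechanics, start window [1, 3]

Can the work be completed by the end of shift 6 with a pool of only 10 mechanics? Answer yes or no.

The minimum achievable peak is 11; 10 < 11, so no feasible schedule stays within the cap.

no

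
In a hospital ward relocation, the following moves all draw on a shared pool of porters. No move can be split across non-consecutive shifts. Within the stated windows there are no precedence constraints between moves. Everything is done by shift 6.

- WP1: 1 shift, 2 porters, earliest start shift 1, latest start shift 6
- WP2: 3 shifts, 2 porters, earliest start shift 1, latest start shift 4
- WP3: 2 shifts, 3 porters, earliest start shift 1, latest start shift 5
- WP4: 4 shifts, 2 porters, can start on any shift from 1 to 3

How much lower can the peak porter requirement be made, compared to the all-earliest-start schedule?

5

Early-start peak: s1:9  s2:7  s3:4  s4:2  s5:0  s6:0 ⇒ 9.
Leveled (WP1@1, WP2@2, WP3@5, WP4@1): s1:4  s2:4  s3:4  s4:4  s5:3  s6:3 ⇒ 4.
Reduction 9 − 4 = 5.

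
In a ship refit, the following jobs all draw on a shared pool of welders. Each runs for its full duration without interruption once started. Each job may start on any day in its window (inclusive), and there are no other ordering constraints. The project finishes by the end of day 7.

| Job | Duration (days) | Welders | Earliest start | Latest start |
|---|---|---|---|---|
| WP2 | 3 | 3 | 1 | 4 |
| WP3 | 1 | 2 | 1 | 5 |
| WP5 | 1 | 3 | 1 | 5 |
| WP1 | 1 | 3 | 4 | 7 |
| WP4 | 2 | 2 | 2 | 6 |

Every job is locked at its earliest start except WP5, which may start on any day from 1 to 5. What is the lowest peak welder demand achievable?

5

WP5@1: d1:8  d2:5  d3:5  d4:3  d5:0  d6:0  d7:0 → peak 8
WP5@2: d1:5  d2:8  d3:5  d4:3  d5:0  d6:0  d7:0 → peak 8
WP5@3: d1:5  d2:5  d3:8  d4:3  d5:0  d6:0  d7:0 → peak 8
WP5@4: d1:5  d2:5  d3:5  d4:6  d5:0  d6:0  d7:0 → peak 6
WP5@5: d1:5  d2:5  d3:5  d4:3  d5:3  d6:0  d7:0 → peak 5
Best is WP5@5, peak 5.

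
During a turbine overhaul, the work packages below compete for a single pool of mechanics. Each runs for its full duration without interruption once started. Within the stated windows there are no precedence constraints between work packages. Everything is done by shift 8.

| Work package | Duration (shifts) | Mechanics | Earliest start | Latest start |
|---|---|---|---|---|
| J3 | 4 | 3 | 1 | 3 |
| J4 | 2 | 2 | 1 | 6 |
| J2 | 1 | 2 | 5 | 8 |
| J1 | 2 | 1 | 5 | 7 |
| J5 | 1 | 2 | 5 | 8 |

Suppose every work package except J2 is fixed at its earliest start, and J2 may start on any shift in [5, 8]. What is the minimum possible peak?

5

J2@5: s1:5  s2:5  s3:3  s4:3  s5:5  s6:1  s7:0  s8:0 → peak 5
J2@6: s1:5  s2:5  s3:3  s4:3  s5:3  s6:3  s7:0  s8:0 → peak 5
J2@7: s1:5  s2:5  s3:3  s4:3  s5:3  s6:1  s7:2  s8:0 → peak 5
J2@8: s1:5  s2:5  s3:3  s4:3  s5:3  s6:1  s7:0  s8:2 → peak 5
Best is J2@5, peak 5.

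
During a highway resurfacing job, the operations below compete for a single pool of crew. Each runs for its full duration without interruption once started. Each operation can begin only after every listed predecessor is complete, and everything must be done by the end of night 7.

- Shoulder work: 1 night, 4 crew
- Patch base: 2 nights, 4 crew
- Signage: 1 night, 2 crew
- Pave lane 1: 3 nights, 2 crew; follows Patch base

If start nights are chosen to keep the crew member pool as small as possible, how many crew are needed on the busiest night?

4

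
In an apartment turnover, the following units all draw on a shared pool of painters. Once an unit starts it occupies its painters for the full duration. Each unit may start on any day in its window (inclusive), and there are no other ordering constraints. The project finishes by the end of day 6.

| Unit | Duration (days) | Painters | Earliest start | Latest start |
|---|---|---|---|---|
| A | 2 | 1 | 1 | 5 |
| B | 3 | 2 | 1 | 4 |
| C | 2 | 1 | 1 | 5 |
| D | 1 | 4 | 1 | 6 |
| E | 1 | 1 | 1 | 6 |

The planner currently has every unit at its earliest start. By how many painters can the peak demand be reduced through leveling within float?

Early-start peak: d1:9  d2:4  d3:2  d4:0  d5:0  d6:0 ⇒ 9.
Leveled (A@1, B@1, C@1, D@4, E@3): d1:4  d2:4  d3:3  d4:4  d5:0  d6:0 ⇒ 4.
Reduction 9 − 4 = 5.

5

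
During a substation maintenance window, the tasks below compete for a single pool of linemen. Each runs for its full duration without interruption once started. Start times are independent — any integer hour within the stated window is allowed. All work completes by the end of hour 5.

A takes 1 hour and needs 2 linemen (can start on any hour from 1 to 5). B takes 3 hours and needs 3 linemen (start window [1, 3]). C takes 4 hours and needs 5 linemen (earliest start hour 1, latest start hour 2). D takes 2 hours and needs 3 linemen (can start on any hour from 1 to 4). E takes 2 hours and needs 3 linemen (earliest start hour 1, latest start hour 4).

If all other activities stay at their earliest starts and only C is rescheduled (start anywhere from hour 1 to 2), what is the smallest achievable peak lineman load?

14

C@1: h1:16  h2:14  h3:8  h4:5  h5:0 → peak 16
C@2: h1:11  h2:14  h3:8  h4:5  h5:5 → peak 14
Best is C@2, peak 14.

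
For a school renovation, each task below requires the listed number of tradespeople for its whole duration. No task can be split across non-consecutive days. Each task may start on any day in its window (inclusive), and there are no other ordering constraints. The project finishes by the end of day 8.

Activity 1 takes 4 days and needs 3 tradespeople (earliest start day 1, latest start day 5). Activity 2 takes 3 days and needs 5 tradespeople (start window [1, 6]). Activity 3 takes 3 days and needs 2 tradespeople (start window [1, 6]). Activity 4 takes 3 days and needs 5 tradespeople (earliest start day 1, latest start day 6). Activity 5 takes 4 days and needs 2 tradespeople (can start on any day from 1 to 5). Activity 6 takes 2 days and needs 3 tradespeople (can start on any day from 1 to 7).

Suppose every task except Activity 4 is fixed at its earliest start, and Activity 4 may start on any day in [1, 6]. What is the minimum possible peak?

Activity 4@1: d1:20  d2:20  d3:17  d4:5  d5:0  d6:0  d7:0  d8:0 → peak 20
Activity 4@2: d1:15  d2:20  d3:17  d4:10  d5:0  d6:0  d7:0  d8:0 → peak 20
Activity 4@3: d1:15  d2:15  d3:17  d4:10  d5:5  d6:0  d7:0  d8:0 → peak 17
Activity 4@4: d1:15  d2:15  d3:12  d4:10  d5:5  d6:5  d7:0  d8:0 → peak 15
Activity 4@5: d1:15  d2:15  d3:12  d4:5  d5:5  d6:5  d7:5  d8:0 → peak 15
Activity 4@6: d1:15  d2:15  d3:12  d4:5  d5:0  d6:5  d7:5  d8:5 → peak 15
Best is Activity 4@4, peak 15.

15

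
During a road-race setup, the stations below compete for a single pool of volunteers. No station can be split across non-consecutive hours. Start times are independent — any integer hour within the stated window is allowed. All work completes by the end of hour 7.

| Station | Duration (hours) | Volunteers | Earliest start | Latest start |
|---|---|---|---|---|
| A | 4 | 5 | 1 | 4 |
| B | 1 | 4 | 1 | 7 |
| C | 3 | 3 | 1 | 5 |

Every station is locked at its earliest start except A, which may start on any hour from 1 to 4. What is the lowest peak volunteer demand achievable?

A@1: h1:12  h2:8  h3:8  h4:5  h5:0  h6:0  h7:0 → peak 12
A@2: h1:7  h2:8  h3:8  h4:5  h5:5  h6:0  h7:0 → peak 8
A@3: h1:7  h2:3  h3:8  h4:5  h5:5  h6:5  h7:0 → peak 8
A@4: h1:7  h2:3  h3:3  h4:5  h5:5  h6:5  h7:5 → peak 7
Best is A@4, peak 7.

7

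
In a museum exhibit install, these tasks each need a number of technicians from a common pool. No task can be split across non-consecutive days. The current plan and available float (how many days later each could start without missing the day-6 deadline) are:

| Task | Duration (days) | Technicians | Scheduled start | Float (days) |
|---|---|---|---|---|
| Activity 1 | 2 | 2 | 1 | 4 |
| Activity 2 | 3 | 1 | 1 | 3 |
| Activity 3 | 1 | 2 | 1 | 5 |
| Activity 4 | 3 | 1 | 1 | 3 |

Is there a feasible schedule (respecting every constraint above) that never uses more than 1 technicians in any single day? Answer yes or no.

no

Total technician-days = 12; over 6 days the average is 12/6 > 1, so some day must exceed 1.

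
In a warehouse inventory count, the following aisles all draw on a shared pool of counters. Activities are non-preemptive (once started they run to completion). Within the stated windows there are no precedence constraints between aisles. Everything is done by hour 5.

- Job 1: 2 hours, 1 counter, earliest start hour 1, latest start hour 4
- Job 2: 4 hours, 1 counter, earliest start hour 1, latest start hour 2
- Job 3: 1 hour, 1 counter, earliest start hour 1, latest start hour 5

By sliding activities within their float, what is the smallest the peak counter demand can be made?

2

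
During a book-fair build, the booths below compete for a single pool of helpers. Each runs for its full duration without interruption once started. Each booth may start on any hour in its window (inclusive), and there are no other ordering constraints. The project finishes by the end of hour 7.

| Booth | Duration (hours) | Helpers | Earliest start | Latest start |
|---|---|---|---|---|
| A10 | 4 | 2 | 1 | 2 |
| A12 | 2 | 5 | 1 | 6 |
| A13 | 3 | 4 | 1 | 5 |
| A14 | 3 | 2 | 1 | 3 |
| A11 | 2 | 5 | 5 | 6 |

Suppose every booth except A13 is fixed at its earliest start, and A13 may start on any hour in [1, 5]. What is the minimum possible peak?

9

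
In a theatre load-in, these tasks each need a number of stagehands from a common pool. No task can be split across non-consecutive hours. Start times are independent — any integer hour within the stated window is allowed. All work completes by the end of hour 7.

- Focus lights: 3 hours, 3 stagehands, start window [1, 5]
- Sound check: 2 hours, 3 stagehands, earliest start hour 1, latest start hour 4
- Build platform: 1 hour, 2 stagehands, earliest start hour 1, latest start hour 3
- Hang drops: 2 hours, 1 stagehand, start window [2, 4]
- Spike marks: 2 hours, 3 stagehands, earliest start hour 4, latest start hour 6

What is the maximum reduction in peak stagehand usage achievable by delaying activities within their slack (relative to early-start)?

Early-start peak: h1:8  h2:7  h3:4  h4:3  h5:3  h6:0  h7:0 ⇒ 8.
Leveled (Focus lights@1, Sound check@4, Build platform@1, Hang drops@2, Spike marks@6): h1:5  h2:4  h3:4  h4:3  h5:3  h6:3  h7:3 ⇒ 5.
Reduction 8 − 5 = 3.

3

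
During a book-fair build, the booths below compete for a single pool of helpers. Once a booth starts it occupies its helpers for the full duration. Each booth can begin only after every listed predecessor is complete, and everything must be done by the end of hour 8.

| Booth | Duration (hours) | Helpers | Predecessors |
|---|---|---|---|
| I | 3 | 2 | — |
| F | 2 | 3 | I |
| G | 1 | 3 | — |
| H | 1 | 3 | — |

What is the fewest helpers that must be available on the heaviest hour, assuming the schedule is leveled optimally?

3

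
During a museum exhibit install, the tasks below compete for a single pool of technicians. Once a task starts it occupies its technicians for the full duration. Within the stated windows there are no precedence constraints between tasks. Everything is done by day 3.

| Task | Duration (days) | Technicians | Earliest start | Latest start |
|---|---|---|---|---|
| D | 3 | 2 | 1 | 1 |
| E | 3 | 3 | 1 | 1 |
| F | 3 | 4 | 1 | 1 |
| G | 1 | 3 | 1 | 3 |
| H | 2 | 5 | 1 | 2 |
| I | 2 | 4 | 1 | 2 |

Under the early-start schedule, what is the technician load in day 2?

At early start, day 2 has: D, E, F, H, I.
Demand: 2 + 3 + 4 + 5 + 4 = 18.

18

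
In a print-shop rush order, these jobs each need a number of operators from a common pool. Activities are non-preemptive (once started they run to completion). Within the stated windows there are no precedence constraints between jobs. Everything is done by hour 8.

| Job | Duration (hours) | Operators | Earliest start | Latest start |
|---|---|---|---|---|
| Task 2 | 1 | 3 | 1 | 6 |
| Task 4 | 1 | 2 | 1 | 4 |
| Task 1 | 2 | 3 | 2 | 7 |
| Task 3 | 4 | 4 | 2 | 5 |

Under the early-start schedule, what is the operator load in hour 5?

4

At early start, hour 5 has: Task 3.
Demand: 4 = 4.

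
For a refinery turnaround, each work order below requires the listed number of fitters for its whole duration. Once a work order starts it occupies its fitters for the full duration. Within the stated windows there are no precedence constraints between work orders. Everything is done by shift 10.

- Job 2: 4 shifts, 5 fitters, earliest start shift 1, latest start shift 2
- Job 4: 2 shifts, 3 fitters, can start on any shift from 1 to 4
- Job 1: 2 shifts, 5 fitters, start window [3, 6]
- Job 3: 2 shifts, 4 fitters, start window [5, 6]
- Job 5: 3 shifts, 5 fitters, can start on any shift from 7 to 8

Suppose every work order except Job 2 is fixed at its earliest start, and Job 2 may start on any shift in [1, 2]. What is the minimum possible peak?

Job 2@1: s1:8  s2:8  s3:10  s4:10  s5:4  s6:4  s7:5  s8:5  s9:5  s10:0 → peak 10
Job 2@2: s1:3  s2:8  s3:10  s4:10  s5:9  s6:4  s7:5  s8:5  s9:5  s10:0 → peak 10
Best is Job 2@1, peak 10.

10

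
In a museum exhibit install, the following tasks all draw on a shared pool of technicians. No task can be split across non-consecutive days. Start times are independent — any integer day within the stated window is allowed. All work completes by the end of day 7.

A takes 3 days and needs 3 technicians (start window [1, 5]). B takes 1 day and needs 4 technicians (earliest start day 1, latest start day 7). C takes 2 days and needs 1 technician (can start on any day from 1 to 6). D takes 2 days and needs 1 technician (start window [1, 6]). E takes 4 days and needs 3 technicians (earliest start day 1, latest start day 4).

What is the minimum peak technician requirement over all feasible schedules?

6

Early-start (A@1, B@1, C@1, D@1, E@1) gives peak 12: d1:12  d2:8  d3:6  d4:3  d5:0  d6:0  d7:0.
Shift B→5, C→4, D→4.
Schedule A@1, B@5, C@4, D@4, E@1: d1:6  d2:6  d3:6  d4:5  d5:6  d6:0  d7:0 — peak 6.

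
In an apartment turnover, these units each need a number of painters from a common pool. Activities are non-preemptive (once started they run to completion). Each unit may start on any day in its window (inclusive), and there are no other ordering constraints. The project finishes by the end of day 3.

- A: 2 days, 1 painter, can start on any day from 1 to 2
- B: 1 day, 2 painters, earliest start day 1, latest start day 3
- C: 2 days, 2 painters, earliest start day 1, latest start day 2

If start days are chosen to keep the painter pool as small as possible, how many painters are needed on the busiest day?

Early-start (A@1, B@1, C@1) gives peak 5: d1:5  d2:3  d3:0.
Shift C→2.
Schedule A@1, B@1, C@2: d1:3  d2:3  d3:2 — peak 3.
Total painter-days = 8 over 3 days ⇒ peak ≥ ⌈8/3⌉ = 3, so 3 is optimal.

3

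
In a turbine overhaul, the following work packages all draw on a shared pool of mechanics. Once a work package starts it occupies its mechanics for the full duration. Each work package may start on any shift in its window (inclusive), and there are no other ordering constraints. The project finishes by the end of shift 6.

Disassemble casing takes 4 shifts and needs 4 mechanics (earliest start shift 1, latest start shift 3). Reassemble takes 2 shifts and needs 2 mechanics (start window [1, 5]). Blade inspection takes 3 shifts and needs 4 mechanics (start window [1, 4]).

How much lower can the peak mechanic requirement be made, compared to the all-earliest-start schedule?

Early-start peak: s1:10  s2:10  s3:8  s4:4  s5:0  s6:0 ⇒ 10.
Leveled (Disassemble casing@1, Reassemble@1, Blade inspection@3): s1:6  s2:6  s3:8  s4:8  s5:4  s6:0 ⇒ 8.
Reduction 10 − 8 = 2.

2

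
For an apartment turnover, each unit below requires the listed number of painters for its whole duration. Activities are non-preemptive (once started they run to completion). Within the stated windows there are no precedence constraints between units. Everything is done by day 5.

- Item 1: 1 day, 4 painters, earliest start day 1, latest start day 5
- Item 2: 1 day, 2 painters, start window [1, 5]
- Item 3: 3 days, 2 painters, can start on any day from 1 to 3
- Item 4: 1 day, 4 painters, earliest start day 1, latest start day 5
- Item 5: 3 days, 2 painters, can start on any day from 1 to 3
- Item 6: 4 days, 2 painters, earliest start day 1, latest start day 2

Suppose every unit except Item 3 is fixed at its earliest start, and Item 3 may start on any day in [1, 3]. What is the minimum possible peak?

14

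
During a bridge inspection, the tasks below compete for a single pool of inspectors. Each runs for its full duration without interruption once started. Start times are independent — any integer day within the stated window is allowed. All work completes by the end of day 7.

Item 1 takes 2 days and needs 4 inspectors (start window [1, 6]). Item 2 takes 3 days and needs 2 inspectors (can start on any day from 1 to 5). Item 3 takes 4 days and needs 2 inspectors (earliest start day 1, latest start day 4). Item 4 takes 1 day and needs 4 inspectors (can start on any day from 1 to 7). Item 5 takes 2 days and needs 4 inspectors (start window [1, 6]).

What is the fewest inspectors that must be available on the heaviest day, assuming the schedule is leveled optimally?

Early-start (Item 1@1, Item 2@1, Item 3@1, Item 4@1, Item 5@1) gives peak 16: d1:16  d2:12  d3:4  d4:2  d5:0  d6:0  d7:0.
Shift Item 3→3, Item 4→4, Item 5→5.
Schedule Item 1@1, Item 2@1, Item 3@3, Item 4@4, Item 5@5: d1:6  d2:6  d3:4  d4:6  d5:6  d6:6  d7:0 — peak 6.

6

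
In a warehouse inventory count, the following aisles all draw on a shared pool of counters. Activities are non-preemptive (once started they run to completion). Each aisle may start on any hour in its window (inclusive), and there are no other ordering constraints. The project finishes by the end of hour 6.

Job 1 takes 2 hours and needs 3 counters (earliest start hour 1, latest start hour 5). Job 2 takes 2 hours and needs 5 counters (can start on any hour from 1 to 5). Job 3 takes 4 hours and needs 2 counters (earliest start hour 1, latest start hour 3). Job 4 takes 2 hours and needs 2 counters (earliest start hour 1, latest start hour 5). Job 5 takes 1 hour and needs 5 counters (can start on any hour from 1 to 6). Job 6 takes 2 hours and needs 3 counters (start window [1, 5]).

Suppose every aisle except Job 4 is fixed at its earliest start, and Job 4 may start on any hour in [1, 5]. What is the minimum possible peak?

Job 4@1: h1:20  h2:15  h3:2  h4:2  h5:0  h6:0 → peak 20
Job 4@2: h1:18  h2:15  h3:4  h4:2  h5:0  h6:0 → peak 18
Job 4@3: h1:18  h2:13  h3:4  h4:4  h5:0  h6:0 → peak 18
Job 4@4: h1:18  h2:13  h3:2  h4:4  h5:2  h6:0 → peak 18
Job 4@5: h1:18  h2:13  h3:2  h4:2  h5:2  h6:2 → peak 18
Best is Job 4@2, peak 18.

18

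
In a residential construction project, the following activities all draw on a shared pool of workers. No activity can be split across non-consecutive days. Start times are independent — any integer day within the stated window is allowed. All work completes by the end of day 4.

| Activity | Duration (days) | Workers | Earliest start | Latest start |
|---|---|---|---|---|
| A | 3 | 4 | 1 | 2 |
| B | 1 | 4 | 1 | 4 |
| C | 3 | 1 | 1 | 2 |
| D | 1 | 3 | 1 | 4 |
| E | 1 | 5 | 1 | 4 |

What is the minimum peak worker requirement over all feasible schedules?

Early-start (A@1, B@1, C@1, D@1, E@1) gives peak 17: d1:17  d2:5  d3:5  d4:0.
Shift C→2, D→2, E→4.
Schedule A@1, B@1, C@2, D@2, E@4: d1:8  d2:8  d3:5  d4:6 — peak 8.

8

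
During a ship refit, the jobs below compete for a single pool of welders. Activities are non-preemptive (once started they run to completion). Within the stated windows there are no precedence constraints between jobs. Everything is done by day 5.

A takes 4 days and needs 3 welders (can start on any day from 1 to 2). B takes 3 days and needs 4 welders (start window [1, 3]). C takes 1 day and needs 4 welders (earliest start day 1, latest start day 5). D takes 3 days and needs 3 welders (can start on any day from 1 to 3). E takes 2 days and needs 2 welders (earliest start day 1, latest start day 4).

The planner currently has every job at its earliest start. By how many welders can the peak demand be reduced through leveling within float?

6

Early-start peak: d1:16  d2:12  d3:10  d4:3  d5:0 ⇒ 16.
Leveled (A@1, B@1, C@4, D@1, E@4): d1:10  d2:10  d3:10  d4:9  d5:2 ⇒ 10.
Reduction 16 − 10 = 6.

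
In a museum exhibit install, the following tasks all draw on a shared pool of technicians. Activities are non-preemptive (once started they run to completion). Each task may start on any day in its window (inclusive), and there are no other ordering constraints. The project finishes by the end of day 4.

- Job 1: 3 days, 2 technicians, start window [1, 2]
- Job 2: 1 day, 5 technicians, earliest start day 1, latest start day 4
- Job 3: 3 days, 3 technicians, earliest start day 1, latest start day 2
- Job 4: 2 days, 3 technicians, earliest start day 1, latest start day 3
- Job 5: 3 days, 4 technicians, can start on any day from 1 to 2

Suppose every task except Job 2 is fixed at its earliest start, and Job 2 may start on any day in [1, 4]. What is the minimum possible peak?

12

Job 2@1: d1:17  d2:12  d3:9  d4:0 → peak 17
Job 2@2: d1:12  d2:17  d3:9  d4:0 → peak 17
Job 2@3: d1:12  d2:12  d3:14  d4:0 → peak 14
Job 2@4: d1:12  d2:12  d3:9  d4:5 → peak 12
Best is Job 2@4, peak 12.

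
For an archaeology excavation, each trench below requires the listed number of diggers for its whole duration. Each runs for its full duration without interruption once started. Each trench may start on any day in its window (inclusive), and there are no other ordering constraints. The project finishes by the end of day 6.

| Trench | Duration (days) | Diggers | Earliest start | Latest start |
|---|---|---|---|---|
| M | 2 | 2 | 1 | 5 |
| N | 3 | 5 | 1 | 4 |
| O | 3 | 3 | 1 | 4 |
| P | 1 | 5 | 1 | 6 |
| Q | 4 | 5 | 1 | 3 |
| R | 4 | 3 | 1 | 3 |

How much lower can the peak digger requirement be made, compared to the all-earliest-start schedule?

Early-start peak: d1:23  d2:18  d3:16  d4:8  d5:0  d6:0 ⇒ 23.
Leveled (M@1, N@1, O@4, P@1, Q@2, R@3): d1:12  d2:12  d3:13  d4:11  d5:11  d6:6 ⇒ 13.
Reduction 23 − 13 = 10.

10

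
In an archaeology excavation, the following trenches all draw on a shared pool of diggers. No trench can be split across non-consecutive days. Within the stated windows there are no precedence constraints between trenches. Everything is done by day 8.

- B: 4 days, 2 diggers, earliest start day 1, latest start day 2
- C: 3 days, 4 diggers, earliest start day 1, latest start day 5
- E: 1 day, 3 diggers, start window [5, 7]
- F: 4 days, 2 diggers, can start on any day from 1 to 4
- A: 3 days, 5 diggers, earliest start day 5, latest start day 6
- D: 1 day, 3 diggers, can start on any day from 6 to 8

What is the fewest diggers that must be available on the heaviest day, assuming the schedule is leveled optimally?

8

Schedule B@1, C@1, E@5, F@1, A@5, D@6: d1:8  d2:8  d3:8  d4:4  d5:8  d6:8  d7:5  d8:0 — peak 8.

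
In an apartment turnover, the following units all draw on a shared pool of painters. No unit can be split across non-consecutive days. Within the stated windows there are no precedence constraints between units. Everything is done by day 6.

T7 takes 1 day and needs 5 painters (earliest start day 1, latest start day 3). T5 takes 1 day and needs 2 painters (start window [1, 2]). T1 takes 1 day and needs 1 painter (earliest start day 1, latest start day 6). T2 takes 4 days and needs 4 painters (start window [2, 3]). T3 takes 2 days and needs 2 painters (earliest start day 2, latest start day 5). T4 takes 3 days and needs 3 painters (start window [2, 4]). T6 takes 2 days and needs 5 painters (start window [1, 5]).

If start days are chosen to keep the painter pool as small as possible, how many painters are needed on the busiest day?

9

Early-start (T7@1, T5@1, T1@1, T2@2, T3@2, T4@2, T6@1) gives peak 14: d1:13  d2:14  d3:9  d4:7  d5:4  d6:0.
Shift T6→5.
Schedule T7@1, T5@1, T1@1, T2@2, T3@2, T4@2, T6@5: d1:8  d2:9  d3:9  d4:7  d5:9  d6:5 — peak 9.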